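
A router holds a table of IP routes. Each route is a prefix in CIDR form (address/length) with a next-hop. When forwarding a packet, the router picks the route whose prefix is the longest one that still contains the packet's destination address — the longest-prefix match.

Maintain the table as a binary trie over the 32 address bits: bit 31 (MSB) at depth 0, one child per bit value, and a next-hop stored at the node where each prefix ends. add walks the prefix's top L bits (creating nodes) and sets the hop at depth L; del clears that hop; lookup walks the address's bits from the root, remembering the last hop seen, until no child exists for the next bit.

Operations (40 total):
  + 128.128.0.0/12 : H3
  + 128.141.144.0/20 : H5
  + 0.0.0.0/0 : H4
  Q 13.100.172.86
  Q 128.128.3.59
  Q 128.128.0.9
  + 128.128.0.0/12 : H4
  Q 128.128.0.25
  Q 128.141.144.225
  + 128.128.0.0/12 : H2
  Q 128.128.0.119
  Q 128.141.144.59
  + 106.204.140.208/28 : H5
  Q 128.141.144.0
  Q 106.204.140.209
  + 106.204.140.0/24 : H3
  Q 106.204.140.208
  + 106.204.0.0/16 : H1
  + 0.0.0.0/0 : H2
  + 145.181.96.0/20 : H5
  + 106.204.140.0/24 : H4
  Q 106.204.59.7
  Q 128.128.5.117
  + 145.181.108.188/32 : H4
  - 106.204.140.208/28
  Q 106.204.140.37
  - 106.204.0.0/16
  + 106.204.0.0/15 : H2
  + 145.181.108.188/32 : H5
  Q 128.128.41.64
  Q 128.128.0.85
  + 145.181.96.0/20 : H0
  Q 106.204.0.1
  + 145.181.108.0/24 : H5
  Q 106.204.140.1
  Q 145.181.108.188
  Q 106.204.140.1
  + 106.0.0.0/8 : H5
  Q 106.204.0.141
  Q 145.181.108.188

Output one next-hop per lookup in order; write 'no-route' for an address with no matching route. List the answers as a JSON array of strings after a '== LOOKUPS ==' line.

Process each operation:
  + 128.128.0.0/12 (H3) depth=12
  + 128.141.144.0/20 (H5) depth=20
  + 0.0.0.0/0 (H4) depth=0
  lookup 13.100.172.86: bits ε walk d0:H4 -> H4
  lookup 128.128.3.59: bits 100000001000 walk d0:H4→d1:-→d2:-→d3:-→d4:-→d5:-→d6:-→d7:-→d8:-→d9:-→d10:-→d11:-→d12:H3 -> H3
  lookup 128.128.0.9: bits 100000001000 walk d0:H4→d1:-→d2:-→d3:-→d4:-→d5:-→d6:-→d7:-→d8:-→d9:-→d10:-→d11:-→d12:H3 -> H3
  + 128.128.0.0/12 (H4) depth=12
  lookup 128.128.0.25: bits 100000001000 walk d0:H4→d1:-→d2:-→d3:-→d4:-→d5:-→d6:-→d7:-→d8:-→d9:-→d10:-→d11:-→d12:H4 -> H4
  lookup 128.141.144.225: bits 10000000100011011001 walk d0:H4→d1:-→d2:-→d3:-→d4:-→d5:-→d6:-→d7:-→d8:-→d9:-→d10:-→d11:-→d12:H4→d13:-→d14:-→d15:-→d16:-→d17:-→d18:-→d19:-→d20:H5 -> H5
  + 128.128.0.0/12 (H2) depth=12
  lookup 128.128.0.119: bits 100000001000 walk d0:H4→d1:-→d2:-→d3:-→d4:-→d5:-→d6:-→d7:-→d8:-→d9:-→d10:-→d11:-→d12:H2 -> H2
  lookup 128.141.144.59: bits 10000000100011011001 walk d0:H4→d1:-→d2:-→d3:-→d4:-→d5:-→d6:-→d7:-→d8:-→d9:-→d10:-→d11:-→d12:H2→d13:-→d14:-→d15:-→d16:-→d17:-→d18:-→d19:-→d20:H5 -> H5
  + 106.204.140.208/28 (H5) depth=28
  lookup 128.141.144.0: bits 10000000100011011001 walk d0:H4→d1:-→d2:-→d3:-→d4:-→d5:-→d6:-→d7:-→d8:-→d9:-→d10:-→d11:-→d12:H2→d13:-→d14:-→d15:-→d16:-→d17:-→d18:-→d19:-→d20:H5 -> H5
  lookup 106.204.140.209: bits 0110101011001100100011001101 walk d0:H4→d1:-→d2:-→d3:-→d4:-→d5:-→d6:-→d7:-→d8:-→d9:-→d10:-→d11:-→d12:-→d13:-→d14:-→d15:-→d16:-→d17:-→d18:-→d19:-→d20:-→d21:-→d22:-→d23:-→d24:-→d25:-→d26:-→d27:-→d28:H5 -> H5
  + 106.204.140.0/24 (H3) depth=24
  lookup 106.204.140.208: bits 0110101011001100100011001101 walk d0:H4→d1:-→d2:-→d3:-→d4:-→d5:-→d6:-→d7:-→d8:-→d9:-→d10:-→d11:-→d12:-→d13:-→d14:-→d15:-→d16:-→d17:-→d18:-→d19:-→d20:-→d21:-→d22:-→d23:-→d24:H3→d25:-→d26:-→d27:-→d28:H5 -> H5
  + 106.204.0.0/16 (H1) depth=16
  + 0.0.0.0/0 (H2) depth=0
  + 145.181.96.0/20 (H5) depth=20
  + 106.204.140.0/24 (H4) depth=24
  lookup 106.204.59.7: bits 0110101011001100 walk d0:H2→d1:-→d2:-→d3:-→d4:-→d5:-→d6:-→d7:-→d8:-→d9:-→d10:-→d11:-→d12:-→d13:-→d14:-→d15:-→d16:H1 -> H1
  lookup 128.128.5.117: bits 100000001000 walk d0:H2→d1:-→d2:-→d3:-→d4:-→d5:-→d6:-→d7:-→d8:-→d9:-→d10:-→d11:-→d12:H2 -> H2
  + 145.181.108.188/32 (H4) depth=32
  del 106.204.140.208/28 (clear depth 28)
  lookup 106.204.140.37: bits 011010101100110010001100 walk d0:H2→d1:-→d2:-→d3:-→d4:-→d5:-→d6:-→d7:-→d8:-→d9:-→d10:-→d11:-→d12:-→d13:-→d14:-→d15:-→d16:H1→d17:-→d18:-→d19:-→d20:-→d21:-→d22:-→d23:-→d24:H4 -> H4
  del 106.204.0.0/16 (clear depth 16)
  + 106.204.0.0/15 (H2) depth=15
  + 145.181.108.188/32 (H5) depth=32
  lookup 128.128.41.64: bits 100000001000 walk d0:H2→d1:-→d2:-→d3:-→d4:-→d5:-→d6:-→d7:-→d8:-→d9:-→d10:-→d11:-→d12:H2 -> H2
  lookup 128.128.0.85: bits 100000001000 walk d0:H2→d1:-→d2:-→d3:-→d4:-→d5:-→d6:-→d7:-→d8:-→d9:-→d10:-→d11:-→d12:H2 -> H2
  + 145.181.96.0/20 (H0) depth=20
  lookup 106.204.0.1: bits 0110101011001100 walk d0:H2→d1:-→d2:-→d3:-→d4:-→d5:-→d6:-→d7:-→d8:-→d9:-→d10:-→d11:-→d12:-→d13:-→d14:-→d15:H2→d16:- -> H2
  + 145.181.108.0/24 (H5) depth=24
  lookup 106.204.140.1: bits 011010101100110010001100 walk d0:H2→d1:-→d2:-→d3:-→d4:-→d5:-→d6:-→d7:-→d8:-→d9:-→d10:-→d11:-→d12:-→d13:-→d14:-→d15:H2→d16:-→d17:-→d18:-→d19:-→d20:-→d21:-→d22:-→d23:-→d24:H4 -> H4
  lookup 145.181.108.188: bits 10010001101101010110110010111100 walk d0:H2→d1:-→d2:-→d3:-→d4:-→d5:-→d6:-→d7:-→d8:-→d9:-→d10:-→d11:-→d12:-→d13:-→d14:-→d15:-→d16:-→d17:-→d18:-→d19:-→d20:H0→d21:-→d22:-→d23:-→d24:H5→d25:-→d26:-→d27:-→d28:-→d29:-→d30:-→d31:-→d32:H5 -> H5
  lookup 106.204.140.1: bits 011010101100110010001100 walk d0:H2→d1:-→d2:-→d3:-→d4:-→d5:-→d6:-→d7:-→d8:-→d9:-→d10:-→d11:-→d12:-→d13:-→d14:-→d15:H2→d16:-→d17:-→d18:-→d19:-→d20:-→d21:-→d22:-→d23:-→d24:H4 -> H4
  + 106.0.0.0/8 (H5) depth=8
  lookup 106.204.0.141: bits 0110101011001100 walk d0:H2→d1:-→d2:-→d3:-→d4:-→d5:-→d6:-→d7:-→d8:H5→d9:-→d10:-→d11:-→d12:-→d13:-→d14:-→d15:H2→d16:- -> H2
  lookup 145.181.108.188: bits 10010001101101010110110010111100 walk d0:H2→d1:-→d2:-→d3:-→d4:-→d5:-→d6:-→d7:-→d8:-→d9:-→d10:-→d11:-→d12:-→d13:-→d14:-→d15:-→d16:-→d17:-→d18:-→d19:-→d20:H0→d21:-→d22:-→d23:-→d24:H5→d25:-→d26:-→d27:-→d28:-→d29:-→d30:-→d31:-→d32:H5 -> H5

== LOOKUPS ==
["H4","H3","H3","H4","H5","H2","H5","H5","H5","H5","H1","H2","H4","H2","H2","H2","H4","H5","H4","H2","H5"]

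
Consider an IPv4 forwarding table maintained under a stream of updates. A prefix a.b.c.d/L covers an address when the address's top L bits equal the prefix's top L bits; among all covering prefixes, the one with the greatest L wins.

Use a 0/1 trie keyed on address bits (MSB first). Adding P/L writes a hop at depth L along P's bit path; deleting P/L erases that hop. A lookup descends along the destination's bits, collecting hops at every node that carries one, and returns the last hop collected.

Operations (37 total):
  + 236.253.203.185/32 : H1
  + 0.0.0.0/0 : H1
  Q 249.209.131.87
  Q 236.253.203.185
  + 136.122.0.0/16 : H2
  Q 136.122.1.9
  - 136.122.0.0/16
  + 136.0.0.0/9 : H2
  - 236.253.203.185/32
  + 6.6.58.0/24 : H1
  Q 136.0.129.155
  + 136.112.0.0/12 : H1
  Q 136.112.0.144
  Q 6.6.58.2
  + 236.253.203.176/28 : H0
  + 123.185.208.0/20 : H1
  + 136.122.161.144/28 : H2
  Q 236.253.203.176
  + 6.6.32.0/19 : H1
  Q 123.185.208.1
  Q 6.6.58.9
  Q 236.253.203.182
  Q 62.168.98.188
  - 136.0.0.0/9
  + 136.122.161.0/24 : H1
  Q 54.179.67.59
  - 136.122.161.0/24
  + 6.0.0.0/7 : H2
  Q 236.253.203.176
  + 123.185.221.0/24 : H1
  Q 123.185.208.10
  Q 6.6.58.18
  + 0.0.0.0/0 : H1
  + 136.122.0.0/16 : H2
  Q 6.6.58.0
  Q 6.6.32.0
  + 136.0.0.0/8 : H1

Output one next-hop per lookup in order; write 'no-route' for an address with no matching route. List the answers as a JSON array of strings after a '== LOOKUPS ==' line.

Process each operation:
  add 236.253.203.185/32 -> H1 at depth 32
  add 0.0.0.0/0 -> H1 at depth 0
  lookup 249.209.131.87: bits 111 walk d0:H1→d1:-→d2:-→d3:- -> H1
  lookup 236.253.203.185: bits 11101100111111011100101110111001 walk d0:H1→d1:-→d2:-→d3:-→d4:-→d5:-→d6:-→d7:-→d8:-→d9:-→d10:-→d11:-→d12:-→d13:-→d14:-→d15:-→d16:-→d17:-→d18:-→d19:-→d20:-→d21:-→d22:-→d23:-→d24:-→d25:-→d26:-→d27:-→d28:-→d29:-→d30:-→d31:-→d32:H1 -> H1
  add 136.122.0.0/16 -> H2 at depth 16
  lookup 136.122.1.9: bits 1000100001111010 walk d0:H1→d1:-→d2:-→d3:-→d4:-→d5:-→d6:-→d7:-→d8:-→d9:-→d10:-→d11:-→d12:-→d13:-→d14:-→d15:-→d16:H2 -> H2
  - 136.122.0.0/16 clear@16
  add 136.0.0.0/9 -> H2 at depth 9
  - 236.253.203.185/32 clear@32
  add 6.6.58.0/24 -> H1 at depth 24
  lookup 136.0.129.155: bits 100010000 walk d0:H1→d1:-→d2:-→d3:-→d4:-→d5:-→d6:-→d7:-→d8:-→d9:H2 -> H2
  add 136.112.0.0/12 -> H1 at depth 12
  lookup 136.112.0.144: bits 100010000111 walk d0:H1→d1:-→d2:-→d3:-→d4:-→d5:-→d6:-→d7:-→d8:-→d9:H2→d10:-→d11:-→d12:H1 -> H1
  lookup 6.6.58.2: bits 000001100000011000111010 walk d0:H1→d1:-→d2:-→d3:-→d4:-→d5:-→d6:-→d7:-→d8:-→d9:-→d10:-→d11:-→d12:-→d13:-→d14:-→d15:-→d16:-→d17:-→d18:-→d19:-→d20:-→d21:-→d22:-→d23:-→d24:H1 -> H1
  add 236.253.203.176/28 -> H0 at depth 28
  add 123.185.208.0/20 -> H1 at depth 20
  add 136.122.161.144/28 -> H2 at depth 28
  lookup 236.253.203.176: bits 1110110011111101110010111011 walk d0:H1→d1:-→d2:-→d3:-→d4:-→d5:-→d6:-→d7:-→d8:-→d9:-→d10:-→d11:-→d12:-→d13:-→d14:-→d15:-→d16:-→d17:-→d18:-→d19:-→d20:-→d21:-→d22:-→d23:-→d24:-→d25:-→d26:-→d27:-→d28:H0 -> H0
  add 6.6.32.0/19 -> H1 at depth 19
  lookup 123.185.208.1: bits 01111011101110011101 walk d0:H1→d1:-→d2:-→d3:-→d4:-→d5:-→d6:-→d7:-→d8:-→d9:-→d10:-→d11:-→d12:-→d13:-→d14:-→d15:-→d16:-→d17:-→d18:-→d19:-→d20:H1 -> H1
  lookup 6.6.58.9: bits 000001100000011000111010 walk d0:H1→d1:-→d2:-→d3:-→d4:-→d5:-→d6:-→d7:-→d8:-→d9:-→d10:-→d11:-→d12:-→d13:-→d14:-→d15:-→d16:-→d17:-→d18:-→d19:H1→d20:-→d21:-→d22:-→d23:-→d24:H1 -> H1
  lookup 236.253.203.182: bits 1110110011111101110010111011 walk d0:H1→d1:-→d2:-→d3:-→d4:-→d5:-→d6:-→d7:-→d8:-→d9:-→d10:-→d11:-→d12:-→d13:-→d14:-→d15:-→d16:-→d17:-→d18:-→d19:-→d20:-→d21:-→d22:-→d23:-→d24:-→d25:-→d26:-→d27:-→d28:H0 -> H0
  lookup 62.168.98.188: bits 00 walk d0:H1→d1:-→d2:- -> H1
  - 136.0.0.0/9 clear@9
  add 136.122.161.0/24 -> H1 at depth 24
  lookup 54.179.67.59: bits 00 walk d0:H1→d1:-→d2:- -> H1
  - 136.122.161.0/24 clear@24
  add 6.0.0.0/7 -> H2 at depth 7
  lookup 236.253.203.176: bits 1110110011111101110010111011 walk d0:H1→d1:-→d2:-→d3:-→d4:-→d5:-→d6:-→d7:-→d8:-→d9:-→d10:-→d11:-→d12:-→d13:-→d14:-→d15:-→d16:-→d17:-→d18:-→d19:-→d20:-→d21:-→d22:-→d23:-→d24:-→d25:-→d26:-→d27:-→d28:H0 -> H0
  add 123.185.221.0/24 -> H1 at depth 24
  lookup 123.185.208.10: bits 01111011101110011101 walk d0:H1→d1:-→d2:-→d3:-→d4:-→d5:-→d6:-→d7:-→d8:-→d9:-→d10:-→d11:-→d12:-→d13:-→d14:-→d15:-→d16:-→d17:-→d18:-→d19:-→d20:H1 -> H1
  lookup 6.6.58.18: bits 000001100000011000111010 walk d0:H1→d1:-→d2:-→d3:-→d4:-→d5:-→d6:-→d7:H2→d8:-→d9:-→d10:-→d11:-→d12:-→d13:-→d14:-→d15:-→d16:-→d17:-→d18:-→d19:H1→d20:-→d21:-→d22:-→d23:-→d24:H1 -> H1
  add 0.0.0.0/0 -> H1 at depth 0
  add 136.122.0.0/16 -> H2 at depth 16
  lookup 6.6.58.0: bits 000001100000011000111010 walk d0:H1→d1:-→d2:-→d3:-→d4:-→d5:-→d6:-→d7:H2→d8:-→d9:-→d10:-→d11:-→d12:-→d13:-→d14:-→d15:-→d16:-→d17:-→d18:-→d19:H1→d20:-→d21:-→d22:-→d23:-→d24:H1 -> H1
  lookup 6.6.32.0: bits 0000011000000110001 walk d0:H1→d1:-→d2:-→d3:-→d4:-→d5:-→d6:-→d7:H2→d8:-→d9:-→d10:-→d11:-→d12:-→d13:-→d14:-→d15:-→d16:-→d17:-→d18:-→d19:H1 -> H1
  add 136.0.0.0/8 -> H1 at depth 8

== LOOKUPS ==
["H1","H1","H2","H2","H1","H1","H0","H1","H1","H0","H1","H1","H0","H1","H1","H1","H1"]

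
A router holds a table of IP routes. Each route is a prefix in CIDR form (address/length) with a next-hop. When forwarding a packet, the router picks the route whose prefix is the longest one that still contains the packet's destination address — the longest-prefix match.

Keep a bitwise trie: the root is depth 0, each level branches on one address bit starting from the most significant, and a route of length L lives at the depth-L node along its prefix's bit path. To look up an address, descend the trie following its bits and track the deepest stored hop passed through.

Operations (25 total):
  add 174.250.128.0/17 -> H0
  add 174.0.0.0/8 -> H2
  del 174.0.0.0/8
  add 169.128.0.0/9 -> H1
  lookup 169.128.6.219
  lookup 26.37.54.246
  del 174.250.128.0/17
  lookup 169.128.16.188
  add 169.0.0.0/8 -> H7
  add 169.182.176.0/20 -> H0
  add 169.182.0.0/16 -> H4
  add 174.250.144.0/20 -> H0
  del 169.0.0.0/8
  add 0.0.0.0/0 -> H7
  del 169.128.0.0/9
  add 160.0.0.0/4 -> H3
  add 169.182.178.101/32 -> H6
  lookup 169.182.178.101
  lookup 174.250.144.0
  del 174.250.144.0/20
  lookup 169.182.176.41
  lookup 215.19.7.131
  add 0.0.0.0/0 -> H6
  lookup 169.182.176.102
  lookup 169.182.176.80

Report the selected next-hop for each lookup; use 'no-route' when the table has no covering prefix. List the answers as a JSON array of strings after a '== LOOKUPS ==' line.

Process each operation:
  add 174.250.128.0/17 -> H0 at depth 17
  add 174.0.0.0/8 -> H2 at depth 8
  - 174.0.0.0/8 clear@8
  add 169.128.0.0/9 -> H1 at depth 9
  lookup 169.128.6.219: bits 101010011 walk d0:-→d1:-→d2:-→d3:-→d4:-→d5:-→d6:-→d7:-→d8:-→d9:H1 -> H1
  lookup 26.37.54.246: bits ε walk d0:- -> no-route
  - 174.250.128.0/17 clear@17
  lookup 169.128.16.188: bits 101010011 walk d0:-→d1:-→d2:-→d3:-→d4:-→d5:-→d6:-→d7:-→d8:-→d9:H1 -> H1
  add 169.0.0.0/8 -> H7 at depth 8
  add 169.182.176.0/20 -> H0 at depth 20
  add 169.182.0.0/16 -> H4 at depth 16
  add 174.250.144.0/20 -> H0 at depth 20
  - 169.0.0.0/8 clear@8
  add 0.0.0.0/0 -> H7 at depth 0
  - 169.128.0.0/9 clear@9
  add 160.0.0.0/4 -> H3 at depth 4
  add 169.182.178.101/32 -> H6 at depth 32
  lookup 169.182.178.101: bits 10101001101101101011001001100101 walk d0:H7→d1:-→d2:-→d3:-→d4:H3→d5:-→d6:-→d7:-→d8:-→d9:-→d10:-→d11:-→d12:-→d13:-→d14:-→d15:-→d16:H4→d17:-→d18:-→d19:-→d20:H0→d21:-→d22:-→d23:-→d24:-→d25:-→d26:-→d27:-→d28:-→d29:-→d30:-→d31:-→d32:H6 -> H6
  lookup 174.250.144.0: bits 10101110111110101001 walk d0:H7→d1:-→d2:-→d3:-→d4:H3→d5:-→d6:-→d7:-→d8:-→d9:-→d10:-→d11:-→d12:-→d13:-→d14:-→d15:-→d16:-→d17:-→d18:-→d19:-→d20:H0 -> H0
  - 174.250.144.0/20 clear@20
  lookup 169.182.176.41: bits 1010100110110110101100 walk d0:H7→d1:-→d2:-→d3:-→d4:H3→d5:-→d6:-→d7:-→d8:-→d9:-→d10:-→d11:-→d12:-→d13:-→d14:-→d15:-→d16:H4→d17:-→d18:-→d19:-→d20:H0→d21:-→d22:- -> H0
  lookup 215.19.7.131: bits 1 walk d0:H7→d1:- -> H7
  add 0.0.0.0/0 -> H6 at depth 0
  lookup 169.182.176.102: bits 1010100110110110101100 walk d0:H6→d1:-→d2:-→d3:-→d4:H3→d5:-→d6:-→d7:-→d8:-→d9:-→d10:-→d11:-→d12:-→d13:-→d14:-→d15:-→d16:H4→d17:-→d18:-→d19:-→d20:H0→d21:-→d22:- -> H0
  lookup 169.182.176.80: bits 1010100110110110101100 walk d0:H6→d1:-→d2:-→d3:-→d4:H3→d5:-→d6:-→d7:-→d8:-→d9:-→d10:-→d11:-→d12:-→d13:-→d14:-→d15:-→d16:H4→d17:-→d18:-→d19:-→d20:H0→d21:-→d22:- -> H0

== LOOKUPS ==
["H1","no-route","H1","H6","H0","H0","H7","H0","H0"]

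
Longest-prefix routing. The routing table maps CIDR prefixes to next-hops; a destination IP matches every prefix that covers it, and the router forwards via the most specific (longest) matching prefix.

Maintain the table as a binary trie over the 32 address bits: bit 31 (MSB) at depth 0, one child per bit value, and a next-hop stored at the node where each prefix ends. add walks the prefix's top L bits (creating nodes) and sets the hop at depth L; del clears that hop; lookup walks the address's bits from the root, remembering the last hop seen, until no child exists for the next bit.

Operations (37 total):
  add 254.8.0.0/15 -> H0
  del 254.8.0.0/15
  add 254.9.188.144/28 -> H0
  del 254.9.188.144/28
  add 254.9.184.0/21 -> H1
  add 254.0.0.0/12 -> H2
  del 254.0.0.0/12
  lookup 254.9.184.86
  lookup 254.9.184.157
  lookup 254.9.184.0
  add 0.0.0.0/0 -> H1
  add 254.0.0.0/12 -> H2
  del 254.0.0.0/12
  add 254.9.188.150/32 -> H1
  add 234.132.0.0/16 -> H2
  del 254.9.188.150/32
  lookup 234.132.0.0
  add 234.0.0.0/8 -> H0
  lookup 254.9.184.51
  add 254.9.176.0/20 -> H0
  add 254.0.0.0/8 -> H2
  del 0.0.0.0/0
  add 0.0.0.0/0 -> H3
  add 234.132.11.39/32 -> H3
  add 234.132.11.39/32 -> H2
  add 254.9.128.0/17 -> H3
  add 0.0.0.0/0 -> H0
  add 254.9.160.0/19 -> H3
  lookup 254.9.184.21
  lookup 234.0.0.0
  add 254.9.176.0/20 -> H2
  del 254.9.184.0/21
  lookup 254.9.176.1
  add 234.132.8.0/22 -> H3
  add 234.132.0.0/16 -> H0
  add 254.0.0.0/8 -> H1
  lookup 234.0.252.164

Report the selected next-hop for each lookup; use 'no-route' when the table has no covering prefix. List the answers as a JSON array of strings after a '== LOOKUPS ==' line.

Process each operation:
  + 254.8.0.0/15 (H0) depth=15
  del 254.8.0.0/15 (clear depth 15)
  + 254.9.188.144/28 (H0) depth=28
  del 254.9.188.144/28 (clear depth 28)
  + 254.9.184.0/21 (H1) depth=21
  + 254.0.0.0/12 (H2) depth=12
  del 254.0.0.0/12 (clear depth 12)
  ? 254.9.184.86  path d0:-→d1:-→d2:-→d3:-→d4:-→d5:-→d6:-→d7:-→d8:-→d9:-→d10:-→d11:-→d12:-→d13:-→d14:-→d15:-→d16:-→d17:-→d18:-→d19:-→d20:-→d21:H1  best=H1
  ? 254.9.184.157  path d0:-→d1:-→d2:-→d3:-→d4:-→d5:-→d6:-→d7:-→d8:-→d9:-→d10:-→d11:-→d12:-→d13:-→d14:-→d15:-→d16:-→d17:-→d18:-→d19:-→d20:-→d21:H1  best=H1
  ? 254.9.184.0  path d0:-→d1:-→d2:-→d3:-→d4:-→d5:-→d6:-→d7:-→d8:-→d9:-→d10:-→d11:-→d12:-→d13:-→d14:-→d15:-→d16:-→d17:-→d18:-→d19:-→d20:-→d21:H1  best=H1
  + 0.0.0.0/0 (H1) depth=0
  + 254.0.0.0/12 (H2) depth=12
  del 254.0.0.0/12 (clear depth 12)
  + 254.9.188.150/32 (H1) depth=32
  + 234.132.0.0/16 (H2) depth=16
  del 254.9.188.150/32 (clear depth 32)
  ? 234.132.0.0  path d0:H1→d1:-→d2:-→d3:-→d4:-→d5:-→d6:-→d7:-→d8:-→d9:-→d10:-→d11:-→d12:-→d13:-→d14:-→d15:-→d16:H2  best=H2
  + 234.0.0.0/8 (H0) depth=8
  ? 254.9.184.51  path d0:H1→d1:-→d2:-→d3:-→d4:-→d5:-→d6:-→d7:-→d8:-→d9:-→d10:-→d11:-→d12:-→d13:-→d14:-→d15:-→d16:-→d17:-→d18:-→d19:-→d20:-→d21:H1  best=H1
  + 254.9.176.0/20 (H0) depth=20
  + 254.0.0.0/8 (H2) depth=8
  del 0.0.0.0/0 (clear depth 0)
  + 0.0.0.0/0 (H3) depth=0
  + 234.132.11.39/32 (H3) depth=32
  + 234.132.11.39/32 (H2) depth=32
  + 254.9.128.0/17 (H3) depth=17
  + 0.0.0.0/0 (H0) depth=0
  + 254.9.160.0/19 (H3) depth=19
  ? 254.9.184.21  path d0:H0→d1:-→d2:-→d3:-→d4:-→d5:-→d6:-→d7:-→d8:H2→d9:-→d10:-→d11:-→d12:-→d13:-→d14:-→d15:-→d16:-→d17:H3→d18:-→d19:H3→d20:H0→d21:H1  best=H1
  ? 234.0.0.0  path d0:H0→d1:-→d2:-→d3:-→d4:-→d5:-→d6:-→d7:-→d8:H0  best=H0
  + 254.9.176.0/20 (H2) depth=20
  del 254.9.184.0/21 (clear depth 21)
  ? 254.9.176.1  path d0:H0→d1:-→d2:-→d3:-→d4:-→d5:-→d6:-→d7:-→d8:H2→d9:-→d10:-→d11:-→d12:-→d13:-→d14:-→d15:-→d16:-→d17:H3→d18:-→d19:H3→d20:H2  best=H2
  + 234.132.8.0/22 (H3) depth=22
  + 234.132.0.0/16 (H0) depth=16
  + 254.0.0.0/8 (H1) depth=8
  ? 234.0.252.164  path d0:H0→d1:-→d2:-→d3:-→d4:-→d5:-→d6:-→d7:-→d8:H0  best=H0

== LOOKUPS ==
["H1","H1","H1","H2","H1","H1","H0","H2","H0"]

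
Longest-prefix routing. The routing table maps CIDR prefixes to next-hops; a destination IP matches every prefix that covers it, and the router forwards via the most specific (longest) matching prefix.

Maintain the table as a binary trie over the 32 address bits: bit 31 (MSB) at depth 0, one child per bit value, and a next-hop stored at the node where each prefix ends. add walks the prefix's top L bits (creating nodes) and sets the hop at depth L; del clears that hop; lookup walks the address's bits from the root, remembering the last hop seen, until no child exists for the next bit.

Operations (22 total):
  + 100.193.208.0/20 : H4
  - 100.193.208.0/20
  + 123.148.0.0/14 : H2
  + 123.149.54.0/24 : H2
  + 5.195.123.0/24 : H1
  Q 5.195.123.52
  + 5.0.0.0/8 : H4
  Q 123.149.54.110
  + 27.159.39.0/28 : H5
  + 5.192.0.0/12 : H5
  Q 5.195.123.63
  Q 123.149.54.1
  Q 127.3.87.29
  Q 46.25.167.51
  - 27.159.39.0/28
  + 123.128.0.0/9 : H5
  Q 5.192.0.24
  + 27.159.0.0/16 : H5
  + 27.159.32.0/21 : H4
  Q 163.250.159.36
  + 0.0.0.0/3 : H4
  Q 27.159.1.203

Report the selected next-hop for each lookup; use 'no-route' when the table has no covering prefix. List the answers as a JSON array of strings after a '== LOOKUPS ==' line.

Trace:
  + 100.193.208.0/20 (H4) depth=20
  - 100.193.208.0/20 clear@20
  + 123.148.0.0/14 (H2) depth=14
  + 123.149.54.0/24 (H2) depth=24
  + 5.195.123.0/24 (H1) depth=24
  ? 5.195.123.52  path d0:-→d1:-→d2:-→d3:-→d4:-→d5:-→d6:-→d7:-→d8:-→d9:-→d10:-→d11:-→d12:-→d13:-→d14:-→d15:-→d16:-→d17:-→d18:-→d19:-→d20:-→d21:-→d22:-→d23:-→d24:H1  best=H1
  + 5.0.0.0/8 (H4) depth=8
  ? 123.149.54.110  path d0:-→d1:-→d2:-→d3:-→d4:-→d5:-→d6:-→d7:-→d8:-→d9:-→d10:-→d11:-→d12:-→d13:-→d14:H2→d15:-→d16:-→d17:-→d18:-→d19:-→d20:-→d21:-→d22:-→d23:-→d24:H2  best=H2
  + 27.159.39.0/28 (H5) depth=28
  + 5.192.0.0/12 (H5) depth=12
  ? 5.195.123.63  path d0:-→d1:-→d2:-→d3:-→d4:-→d5:-→d6:-→d7:-→d8:H4→d9:-→d10:-→d11:-→d12:H5→d13:-→d14:-→d15:-→d16:-→d17:-→d18:-→d19:-→d20:-→d21:-→d22:-→d23:-→d24:H1  best=H1
  ? 123.149.54.1  path d0:-→d1:-→d2:-→d3:-→d4:-→d5:-→d6:-→d7:-→d8:-→d9:-→d10:-→d11:-→d12:-→d13:-→d14:H2→d15:-→d16:-→d17:-→d18:-→d19:-→d20:-→d21:-→d22:-→d23:-→d24:H2  best=H2
  ? 127.3.87.29  path d0:-→d1:-→d2:-→d3:-→d4:-→d5:-  best=no-route
  ? 46.25.167.51  path d0:-→d1:-→d2:-  best=no-route
  - 27.159.39.0/28 clear@28
  + 123.128.0.0/9 (H5) depth=9
  ? 5.192.0.24  path d0:-→d1:-→d2:-→d3:-→d4:-→d5:-→d6:-→d7:-→d8:H4→d9:-→d10:-→d11:-→d12:H5→d13:-→d14:-  best=H5
  + 27.159.0.0/16 (H5) depth=16
  + 27.159.32.0/21 (H4) depth=21
  ? 163.250.159.36  path d0:-  best=no-route
  + 0.0.0.0/3 (H4) depth=3
  ? 27.159.1.203  path d0:-→d1:-→d2:-→d3:H4→d4:-→d5:-→d6:-→d7:-→d8:-→d9:-→d10:-→d11:-→d12:-→d13:-→d14:-→d15:-→d16:H5→d17:-→d18:-  best=H5

== LOOKUPS ==
["H1","H2","H1","H2","no-route","no-route","H5","no-route","H5"]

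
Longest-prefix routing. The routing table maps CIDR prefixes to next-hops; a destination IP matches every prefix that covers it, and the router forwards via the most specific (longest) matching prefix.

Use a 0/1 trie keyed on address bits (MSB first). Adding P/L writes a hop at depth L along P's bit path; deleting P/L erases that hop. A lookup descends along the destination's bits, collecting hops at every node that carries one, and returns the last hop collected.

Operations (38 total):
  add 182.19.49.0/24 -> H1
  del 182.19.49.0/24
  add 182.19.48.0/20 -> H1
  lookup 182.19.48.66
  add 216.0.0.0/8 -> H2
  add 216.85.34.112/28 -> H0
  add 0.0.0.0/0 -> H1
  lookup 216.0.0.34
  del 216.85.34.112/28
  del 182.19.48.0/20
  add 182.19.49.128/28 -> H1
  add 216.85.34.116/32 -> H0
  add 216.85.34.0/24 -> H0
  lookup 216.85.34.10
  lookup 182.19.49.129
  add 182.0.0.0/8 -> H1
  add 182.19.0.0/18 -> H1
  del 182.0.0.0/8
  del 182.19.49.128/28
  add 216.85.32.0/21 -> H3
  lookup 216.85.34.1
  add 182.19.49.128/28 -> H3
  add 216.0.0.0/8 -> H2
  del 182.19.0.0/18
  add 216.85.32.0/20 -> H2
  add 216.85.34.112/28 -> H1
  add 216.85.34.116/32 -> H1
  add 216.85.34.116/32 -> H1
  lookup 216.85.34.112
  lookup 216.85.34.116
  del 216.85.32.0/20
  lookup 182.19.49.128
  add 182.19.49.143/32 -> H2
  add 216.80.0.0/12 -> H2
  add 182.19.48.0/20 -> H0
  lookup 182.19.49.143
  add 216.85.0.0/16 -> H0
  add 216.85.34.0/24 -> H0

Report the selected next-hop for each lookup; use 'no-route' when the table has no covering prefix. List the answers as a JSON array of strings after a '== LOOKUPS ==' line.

Process each operation:
  + 182.19.49.0/24 (H1) depth=24
  del 182.19.49.0/24 (clear depth 24)
  + 182.19.48.0/20 (H1) depth=20
  Q 182.19.48.66: descend 10110110000100110011000 ; hops seen [H1] ; pick H1
  + 216.0.0.0/8 (H2) depth=8
  + 216.85.34.112/28 (H0) depth=28
  + 0.0.0.0/0 (H1) depth=0
  Q 216.0.0.34: descend 110110000 ; hops seen [H1,H2] ; pick H2
  del 216.85.34.112/28 (clear depth 28)
  del 182.19.48.0/20 (clear depth 20)
  + 182.19.49.128/28 (H1) depth=28
  + 216.85.34.116/32 (H0) depth=32
  + 216.85.34.0/24 (H0) depth=24
  Q 216.85.34.10: descend 1101100001010101001000100 ; hops seen [H1,H2,H0] ; pick H0
  Q 182.19.49.129: descend 1011011000010011001100011000 ; hops seen [H1,H1] ; pick H1
  + 182.0.0.0/8 (H1) depth=8
  + 182.19.0.0/18 (H1) depth=18
  del 182.0.0.0/8 (clear depth 8)
  del 182.19.49.128/28 (clear depth 28)
  + 216.85.32.0/21 (H3) depth=21
  Q 216.85.34.1: descend 1101100001010101001000100 ; hops seen [H1,H2,H3,H0] ; pick H0
  + 182.19.49.128/28 (H3) depth=28
  + 216.0.0.0/8 (H2) depth=8
  del 182.19.0.0/18 (clear depth 18)
  + 216.85.32.0/20 (H2) depth=20
  + 216.85.34.112/28 (H1) depth=28
  + 216.85.34.116/32 (H1) depth=32
  + 216.85.34.116/32 (H1) depth=32
  Q 216.85.34.112: descend 11011000010101010010001001110 ; hops seen [H1,H2,H2,H3,H0,H1] ; pick H1
  Q 216.85.34.116: descend 11011000010101010010001001110100 ; hops seen [H1,H2,H2,H3,H0,H1,H1] ; pick H1
  del 216.85.32.0/20 (clear depth 20)
  Q 182.19.49.128: descend 1011011000010011001100011000 ; hops seen [H1,H3] ; pick H3
  + 182.19.49.143/32 (H2) depth=32
  + 216.80.0.0/12 (H2) depth=12
  + 182.19.48.0/20 (H0) depth=20
  Q 182.19.49.143: descend 10110110000100110011000110001111 ; hops seen [H1,H0,H3,H2] ; pick H2
  + 216.85.0.0/16 (H0) depth=16
  + 216.85.34.0/24 (H0) depth=24

== LOOKUPS ==
["H1","H2","H0","H1","H0","H1","H1","H3","H2"]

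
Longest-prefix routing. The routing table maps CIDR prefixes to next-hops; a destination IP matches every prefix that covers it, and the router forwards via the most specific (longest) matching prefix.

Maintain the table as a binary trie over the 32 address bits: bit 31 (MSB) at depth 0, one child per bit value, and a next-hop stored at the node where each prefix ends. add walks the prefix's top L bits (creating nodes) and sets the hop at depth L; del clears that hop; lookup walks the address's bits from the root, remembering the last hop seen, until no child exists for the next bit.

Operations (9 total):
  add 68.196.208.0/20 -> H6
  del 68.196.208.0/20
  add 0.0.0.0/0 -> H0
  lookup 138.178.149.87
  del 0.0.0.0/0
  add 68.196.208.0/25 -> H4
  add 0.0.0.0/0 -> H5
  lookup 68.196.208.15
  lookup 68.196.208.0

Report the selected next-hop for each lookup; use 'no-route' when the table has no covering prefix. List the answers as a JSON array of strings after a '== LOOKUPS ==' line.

Apply in order:
  + 68.196.208.0/20 (H6) depth=20
  - 68.196.208.0/20 clear@20
  + 0.0.0.0/0 (H0) depth=0
  lookup 138.178.149.87: bits ε walk d0:H0 -> H0
  - 0.0.0.0/0 clear@0
  + 68.196.208.0/25 (H4) depth=25
  + 0.0.0.0/0 (H5) depth=0
  lookup 68.196.208.15: bits 0100010011000100110100000 walk d0:H5→d1:-→d2:-→d3:-→d4:-→d5:-→d6:-→d7:-→d8:-→d9:-→d10:-→d11:-→d12:-→d13:-→d14:-→d15:-→d16:-→d17:-→d18:-→d19:-→d20:-→d21:-→d22:-→d23:-→d24:-→d25:H4 -> H4
  lookup 68.196.208.0: bits 0100010011000100110100000 walk d0:H5→d1:-→d2:-→d3:-→d4:-→d5:-→d6:-→d7:-→d8:-→d9:-→d10:-→d11:-→d12:-→d13:-→d14:-→d15:-→d16:-→d17:-→d18:-→d19:-→d20:-→d21:-→d22:-→d23:-→d24:-→d25:H4 -> H4

== LOOKUPS ==
["H0","H4","H4"]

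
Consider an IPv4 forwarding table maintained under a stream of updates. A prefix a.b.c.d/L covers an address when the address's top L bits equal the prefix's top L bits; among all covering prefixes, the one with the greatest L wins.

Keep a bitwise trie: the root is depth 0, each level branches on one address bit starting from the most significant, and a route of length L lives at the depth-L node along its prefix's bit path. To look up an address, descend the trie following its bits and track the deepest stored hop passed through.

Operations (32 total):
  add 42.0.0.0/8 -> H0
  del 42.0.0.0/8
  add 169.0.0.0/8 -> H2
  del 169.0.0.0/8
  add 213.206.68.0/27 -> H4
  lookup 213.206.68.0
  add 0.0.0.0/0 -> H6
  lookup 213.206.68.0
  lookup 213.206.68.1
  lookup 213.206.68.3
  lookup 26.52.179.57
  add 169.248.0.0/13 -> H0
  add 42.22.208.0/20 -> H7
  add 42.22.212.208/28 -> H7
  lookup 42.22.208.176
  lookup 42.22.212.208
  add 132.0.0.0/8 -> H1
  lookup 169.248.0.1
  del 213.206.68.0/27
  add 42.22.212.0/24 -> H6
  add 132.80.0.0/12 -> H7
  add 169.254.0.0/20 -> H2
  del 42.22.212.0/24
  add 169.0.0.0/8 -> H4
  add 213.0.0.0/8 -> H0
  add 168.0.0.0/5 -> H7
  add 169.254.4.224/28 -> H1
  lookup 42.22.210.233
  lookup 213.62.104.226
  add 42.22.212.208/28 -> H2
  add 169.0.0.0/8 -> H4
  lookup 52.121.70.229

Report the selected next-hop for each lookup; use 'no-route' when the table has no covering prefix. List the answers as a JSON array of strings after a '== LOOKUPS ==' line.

Process each operation:
  + 42.0.0.0/8 (H0) depth=8
  del 42.0.0.0/8 (clear depth 8)
  + 169.0.0.0/8 (H2) depth=8
  del 169.0.0.0/8 (clear depth 8)
  + 213.206.68.0/27 (H4) depth=27
  Q 213.206.68.0: descend 110101011100111001000100000 ; hops seen [H4] ; pick H4
  + 0.0.0.0/0 (H6) depth=0
  Q 213.206.68.0: descend 110101011100111001000100000 ; hops seen [H6,H4] ; pick H4
  Q 213.206.68.1: descend 110101011100111001000100000 ; hops seen [H6,H4] ; pick H4
  Q 213.206.68.3: descend 110101011100111001000100000 ; hops seen [H6,H4] ; pick H4
  Q 26.52.179.57: descend 00 ; hops seen [H6] ; pick H6
  + 169.248.0.0/13 (H0) depth=13
  + 42.22.208.0/20 (H7) depth=20
  + 42.22.212.208/28 (H7) depth=28
  Q 42.22.208.176: descend 001010100001011011010 ; hops seen [H6,H7] ; pick H7
  Q 42.22.212.208: descend 0010101000010110110101001101 ; hops seen [H6,H7,H7] ; pick H7
  + 132.0.0.0/8 (H1) depth=8
  Q 169.248.0.1: descend 1010100111111 ; hops seen [H6,H0] ; pick H0
  del 213.206.68.0/27 (clear depth 27)
  + 42.22.212.0/24 (H6) depth=24
  + 132.80.0.0/12 (H7) depth=12
  + 169.254.0.0/20 (H2) depth=20
  del 42.22.212.0/24 (clear depth 24)
  + 169.0.0.0/8 (H4) depth=8
  + 213.0.0.0/8 (H0) depth=8
  + 168.0.0.0/5 (H7) depth=5
  + 169.254.4.224/28 (H1) depth=28
  Q 42.22.210.233: descend 001010100001011011010 ; hops seen [H6,H7] ; pick H7
  Q 213.62.104.226: descend 11010101 ; hops seen [H6,H0] ; pick H0
  + 42.22.212.208/28 (H2) depth=28
  + 169.0.0.0/8 (H4) depth=8
  Q 52.121.70.229: descend 001 ; hops seen [H6] ; pick H6

== LOOKUPS ==
["H4","H4","H4","H4","H6","H7","H7","H0","H7","H0","H6"]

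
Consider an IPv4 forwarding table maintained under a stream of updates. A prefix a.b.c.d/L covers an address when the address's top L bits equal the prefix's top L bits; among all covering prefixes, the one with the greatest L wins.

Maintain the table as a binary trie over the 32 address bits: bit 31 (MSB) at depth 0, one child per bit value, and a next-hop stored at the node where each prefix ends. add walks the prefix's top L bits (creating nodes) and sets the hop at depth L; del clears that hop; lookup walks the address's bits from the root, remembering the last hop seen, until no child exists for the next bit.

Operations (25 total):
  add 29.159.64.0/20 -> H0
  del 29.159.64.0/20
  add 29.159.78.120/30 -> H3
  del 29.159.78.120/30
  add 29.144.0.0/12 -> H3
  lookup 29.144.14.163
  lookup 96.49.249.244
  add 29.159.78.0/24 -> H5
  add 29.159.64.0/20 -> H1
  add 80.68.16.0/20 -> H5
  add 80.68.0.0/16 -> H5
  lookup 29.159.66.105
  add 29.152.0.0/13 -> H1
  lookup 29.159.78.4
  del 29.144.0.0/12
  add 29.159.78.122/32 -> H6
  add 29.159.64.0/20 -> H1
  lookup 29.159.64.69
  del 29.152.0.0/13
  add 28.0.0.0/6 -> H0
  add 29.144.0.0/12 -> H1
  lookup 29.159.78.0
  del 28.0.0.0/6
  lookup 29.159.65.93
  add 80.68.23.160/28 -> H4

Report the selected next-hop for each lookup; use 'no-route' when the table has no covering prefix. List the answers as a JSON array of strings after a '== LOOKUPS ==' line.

Apply in order:
  + 29.159.64.0/20 (H0) depth=20
  - 29.159.64.0/20 clear@20
  + 29.159.78.120/30 (H3) depth=30
  - 29.159.78.120/30 clear@30
  + 29.144.0.0/12 (H3) depth=12
  lookup 29.144.14.163: bits 000111011001 walk d0:-→d1:-→d2:-→d3:-→d4:-→d5:-→d6:-→d7:-→d8:-→d9:-→d10:-→d11:-→d12:H3 -> H3
  lookup 96.49.249.244: bits 0 walk d0:-→d1:- -> no-route
  + 29.159.78.0/24 (H5) depth=24
  + 29.159.64.0/20 (H1) depth=20
  + 80.68.16.0/20 (H5) depth=20
  + 80.68.0.0/16 (H5) depth=16
  lookup 29.159.66.105: bits 00011101100111110100 walk d0:-→d1:-→d2:-→d3:-→d4:-→d5:-→d6:-→d7:-→d8:-→d9:-→d10:-→d11:-→d12:H3→d13:-→d14:-→d15:-→d16:-→d17:-→d18:-→d19:-→d20:H1 -> H1
  + 29.152.0.0/13 (H1) depth=13
  lookup 29.159.78.4: bits 0001110110011111010011100 walk d0:-→d1:-→d2:-→d3:-→d4:-→d5:-→d6:-→d7:-→d8:-→d9:-→d10:-→d11:-→d12:H3→d13:H1→d14:-→d15:-→d16:-→d17:-→d18:-→d19:-→d20:H1→d21:-→d22:-→d23:-→d24:H5→d25:- -> H5
  - 29.144.0.0/12 clear@12
  + 29.159.78.122/32 (H6) depth=32
  + 29.159.64.0/20 (H1) depth=20
  lookup 29.159.64.69: bits 00011101100111110100 walk d0:-→d1:-→d2:-→d3:-→d4:-→d5:-→d6:-→d7:-→d8:-→d9:-→d10:-→d11:-→d12:-→d13:H1→d14:-→d15:-→d16:-→d17:-→d18:-→d19:-→d20:H1 -> H1
  - 29.152.0.0/13 clear@13
  + 28.0.0.0/6 (H0) depth=6
  + 29.144.0.0/12 (H1) depth=12
  lookup 29.159.78.0: bits 0001110110011111010011100 walk d0:-→d1:-→d2:-→d3:-→d4:-→d5:-→d6:H0→d7:-→d8:-→d9:-→d10:-→d11:-→d12:H1→d13:-→d14:-→d15:-→d16:-→d17:-→d18:-→d19:-→d20:H1→d21:-→d22:-→d23:-→d24:H5→d25:- -> H5
  - 28.0.0.0/6 clear@6
  lookup 29.159.65.93: bits 00011101100111110100 walk d0:-→d1:-→d2:-→d3:-→d4:-→d5:-→d6:-→d7:-→d8:-→d9:-→d10:-→d11:-→d12:H1→d13:-→d14:-→d15:-→d16:-→d17:-→d18:-→d19:-→d20:H1 -> H1
  + 80.68.23.160/28 (H4) depth=28

== LOOKUPS ==
["H3","no-route","H1","H5","H1","H5","H1"]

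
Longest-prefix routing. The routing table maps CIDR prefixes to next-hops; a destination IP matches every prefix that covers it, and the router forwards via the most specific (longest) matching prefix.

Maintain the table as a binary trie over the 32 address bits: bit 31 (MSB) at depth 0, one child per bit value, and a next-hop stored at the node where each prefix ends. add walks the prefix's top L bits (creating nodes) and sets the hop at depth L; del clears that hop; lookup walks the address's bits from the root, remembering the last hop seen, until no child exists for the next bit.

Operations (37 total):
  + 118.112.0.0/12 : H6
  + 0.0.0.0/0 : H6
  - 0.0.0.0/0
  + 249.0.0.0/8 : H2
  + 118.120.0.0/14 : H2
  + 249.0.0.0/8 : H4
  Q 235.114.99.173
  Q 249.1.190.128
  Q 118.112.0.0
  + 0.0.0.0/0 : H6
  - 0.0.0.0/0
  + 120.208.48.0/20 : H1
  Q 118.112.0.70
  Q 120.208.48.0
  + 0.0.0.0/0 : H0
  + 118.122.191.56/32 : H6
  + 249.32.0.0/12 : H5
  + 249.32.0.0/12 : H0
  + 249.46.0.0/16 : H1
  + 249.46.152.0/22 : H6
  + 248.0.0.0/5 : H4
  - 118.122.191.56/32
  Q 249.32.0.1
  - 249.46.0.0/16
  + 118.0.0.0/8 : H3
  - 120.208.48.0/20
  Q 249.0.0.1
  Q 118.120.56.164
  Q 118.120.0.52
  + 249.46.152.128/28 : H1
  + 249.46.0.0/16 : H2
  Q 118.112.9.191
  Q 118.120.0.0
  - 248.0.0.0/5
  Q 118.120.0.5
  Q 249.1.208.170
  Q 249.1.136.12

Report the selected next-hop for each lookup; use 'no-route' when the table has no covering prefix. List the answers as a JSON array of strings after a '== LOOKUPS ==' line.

Apply in order:
  add 118.112.0.0/12 -> H6 at depth 12
  add 0.0.0.0/0 -> H6 at depth 0
  del 0.0.0.0/0 (clear depth 0)
  add 249.0.0.0/8 -> H2 at depth 8
  add 118.120.0.0/14 -> H2 at depth 14
  add 249.0.0.0/8 -> H4 at depth 8
  lookup 235.114.99.173: bits 111 walk d0:-→d1:-→d2:-→d3:- -> no-route
  lookup 249.1.190.128: bits 11111001 walk d0:-→d1:-→d2:-→d3:-→d4:-→d5:-→d6:-→d7:-→d8:H4 -> H4
  lookup 118.112.0.0: bits 011101100111 walk d0:-→d1:-→d2:-→d3:-→d4:-→d5:-→d6:-→d7:-→d8:-→d9:-→d10:-→d11:-→d12:H6 -> H6
  add 0.0.0.0/0 -> H6 at depth 0
  del 0.0.0.0/0 (clear depth 0)
  add 120.208.48.0/20 -> H1 at depth 20
  lookup 118.112.0.70: bits 011101100111 walk d0:-→d1:-→d2:-→d3:-→d4:-→d5:-→d6:-→d7:-→d8:-→d9:-→d10:-→d11:-→d12:H6 -> H6
  lookup 120.208.48.0: bits 01111000110100000011 walk d0:-→d1:-→d2:-→d3:-→d4:-→d5:-→d6:-→d7:-→d8:-→d9:-→d10:-→d11:-→d12:-→d13:-→d14:-→d15:-→d16:-→d17:-→d18:-→d19:-→d20:H1 -> H1
  add 0.0.0.0/0 -> H0 at depth 0
  add 118.122.191.56/32 -> H6 at depth 32
  add 249.32.0.0/12 -> H5 at depth 12
  add 249.32.0.0/12 -> H0 at depth 12
  add 249.46.0.0/16 -> H1 at depth 16
  add 249.46.152.0/22 -> H6 at depth 22
  add 248.0.0.0/5 -> H4 at depth 5
  del 118.122.191.56/32 (clear depth 32)
  lookup 249.32.0.1: bits 111110010010 walk d0:H0→d1:-→d2:-→d3:-→d4:-→d5:H4→d6:-→d7:-→d8:H4→d9:-→d10:-→d11:-→d12:H0 -> H0
  del 249.46.0.0/16 (clear depth 16)
  add 118.0.0.0/8 -> H3 at depth 8
  del 120.208.48.0/20 (clear depth 20)
  lookup 249.0.0.1: bits 1111100100 walk d0:H0→d1:-→d2:-→d3:-→d4:-→d5:H4→d6:-→d7:-→d8:H4→d9:-→d10:- -> H4
  lookup 118.120.56.164: bits 01110110011110 walk d0:H0→d1:-→d2:-→d3:-→d4:-→d5:-→d6:-→d7:-→d8:H3→d9:-→d10:-→d11:-→d12:H6→d13:-→d14:H2 -> H2
  lookup 118.120.0.52: bits 01110110011110 walk d0:H0→d1:-→d2:-→d3:-→d4:-→d5:-→d6:-→d7:-→d8:H3→d9:-→d10:-→d11:-→d12:H6→d13:-→d14:H2 -> H2
  add 249.46.152.128/28 -> H1 at depth 28
  add 249.46.0.0/16 -> H2 at depth 16
  lookup 118.112.9.191: bits 011101100111 walk d0:H0→d1:-→d2:-→d3:-→d4:-→d5:-→d6:-→d7:-→d8:H3→d9:-→d10:-→d11:-→d12:H6 -> H6
  lookup 118.120.0.0: bits 01110110011110 walk d0:H0→d1:-→d2:-→d3:-→d4:-→d5:-→d6:-→d7:-→d8:H3→d9:-→d10:-→d11:-→d12:H6→d13:-→d14:H2 -> H2
  del 248.0.0.0/5 (clear depth 5)
  lookup 118.120.0.5: bits 01110110011110 walk d0:H0→d1:-→d2:-→d3:-→d4:-→d5:-→d6:-→d7:-→d8:H3→d9:-→d10:-→d11:-→d12:H6→d13:-→d14:H2 -> H2
  lookup 249.1.208.170: bits 1111100100 walk d0:H0→d1:-→d2:-→d3:-→d4:-→d5:-→d6:-→d7:-→d8:H4→d9:-→d10:- -> H4
  lookup 249.1.136.12: bits 1111100100 walk d0:H0→d1:-→d2:-→d3:-→d4:-→d5:-→d6:-→d7:-→d8:H4→d9:-→d10:- -> H4

== LOOKUPS ==
["no-route","H4","H6","H6","H1","H0","H4","H2","H2","H6","H2","H2","H4","H4"]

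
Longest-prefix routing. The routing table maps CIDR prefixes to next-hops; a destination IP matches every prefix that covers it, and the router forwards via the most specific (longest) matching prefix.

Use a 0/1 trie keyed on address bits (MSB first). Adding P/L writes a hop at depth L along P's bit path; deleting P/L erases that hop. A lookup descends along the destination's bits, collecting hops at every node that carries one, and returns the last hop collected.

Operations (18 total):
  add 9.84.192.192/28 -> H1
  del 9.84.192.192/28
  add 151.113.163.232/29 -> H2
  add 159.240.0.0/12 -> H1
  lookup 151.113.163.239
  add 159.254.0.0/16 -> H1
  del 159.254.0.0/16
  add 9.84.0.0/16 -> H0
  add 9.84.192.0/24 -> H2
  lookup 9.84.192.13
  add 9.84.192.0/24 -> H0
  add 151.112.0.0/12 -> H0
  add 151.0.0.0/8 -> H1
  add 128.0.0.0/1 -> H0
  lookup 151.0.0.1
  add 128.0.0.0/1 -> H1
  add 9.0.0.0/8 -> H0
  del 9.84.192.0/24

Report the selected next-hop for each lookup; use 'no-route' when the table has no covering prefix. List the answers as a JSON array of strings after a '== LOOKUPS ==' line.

Trace:
  + 9.84.192.192/28 (H1) depth=28
  - 9.84.192.192/28 clear@28
  + 151.113.163.232/29 (H2) depth=29
  + 159.240.0.0/12 (H1) depth=12
  Q 151.113.163.239: descend 10010111011100011010001111101 ; hops seen [H2] ; pick H2
  + 159.254.0.0/16 (H1) depth=16
  - 159.254.0.0/16 clear@16
  + 9.84.0.0/16 (H0) depth=16
  + 9.84.192.0/24 (H2) depth=24
  Q 9.84.192.13: descend 000010010101010011000000 ; hops seen [H0,H2] ; pick H2
  + 9.84.192.0/24 (H0) depth=24
  + 151.112.0.0/12 (H0) depth=12
  + 151.0.0.0/8 (H1) depth=8
  + 128.0.0.0/1 (H0) depth=1
  Q 151.0.0.1: descend 100101110 ; hops seen [H0,H1] ; pick H1
  + 128.0.0.0/1 (H1) depth=1
  + 9.0.0.0/8 (H0) depth=8
  - 9.84.192.0/24 clear@24

== LOOKUPS ==
["H2","H2","H1"]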